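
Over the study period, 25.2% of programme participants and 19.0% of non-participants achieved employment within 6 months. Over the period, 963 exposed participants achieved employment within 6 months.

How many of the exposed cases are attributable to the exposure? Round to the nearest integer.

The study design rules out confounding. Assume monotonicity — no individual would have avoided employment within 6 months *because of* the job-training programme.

p₁ = 0.252, p₀ = 0.19.
PN = (p₁ − p₀)/p₁ = (0.252 − 0.19) / 0.252 ≈ 0.24603.
Attributable cases ≈ PN × (exposed cases) = 0.24603 × 963 ≈ 236.93.

about 237 cases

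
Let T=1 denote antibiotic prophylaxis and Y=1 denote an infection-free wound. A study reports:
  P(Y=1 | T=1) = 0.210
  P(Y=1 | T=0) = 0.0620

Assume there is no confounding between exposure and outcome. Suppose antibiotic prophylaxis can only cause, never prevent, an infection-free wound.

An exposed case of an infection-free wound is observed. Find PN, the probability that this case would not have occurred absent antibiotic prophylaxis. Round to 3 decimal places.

Let p₁ = 0.21, p₀ = 0.062.
Under exogeneity and monotonicity, PN = (p₁ − p₀) / p₁.
PN = (0.21 − 0.062) / 0.21 = 0.148 / 0.21 ≈ 0.7048

PN ≈ 0.705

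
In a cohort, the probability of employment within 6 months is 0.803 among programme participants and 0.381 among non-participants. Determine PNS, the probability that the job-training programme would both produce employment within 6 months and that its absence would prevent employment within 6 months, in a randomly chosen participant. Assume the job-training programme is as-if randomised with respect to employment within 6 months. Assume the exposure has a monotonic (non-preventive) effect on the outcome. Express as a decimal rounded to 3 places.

Let p₁ = 0.803, p₀ = 0.381.
Under exogeneity and monotonicity, PNS = p₁ − p₀.
PNS = 0.803 − 0.381 = 0.422

PNS ≈ 0.422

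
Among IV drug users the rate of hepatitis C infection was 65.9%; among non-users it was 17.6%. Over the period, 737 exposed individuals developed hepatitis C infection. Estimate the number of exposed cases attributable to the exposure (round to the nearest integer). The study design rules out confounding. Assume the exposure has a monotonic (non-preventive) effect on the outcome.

about 540 cases

p₁ = 0.659, p₀ = 0.176.
PN = (p₁ − p₀)/p₁ = (0.659 − 0.176) / 0.659 ≈ 0.73293.
Attributable cases ≈ PN × (exposed cases) = 0.73293 × 737 ≈ 540.17.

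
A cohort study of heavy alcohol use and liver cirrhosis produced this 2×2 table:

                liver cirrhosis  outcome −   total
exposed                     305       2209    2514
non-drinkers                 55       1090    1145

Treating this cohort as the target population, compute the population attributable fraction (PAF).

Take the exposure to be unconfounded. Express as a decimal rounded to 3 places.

p₁ = P(outcome | exposed) = 305/2514 = 0.12132
p₀ = P(outcome | unexposed) = 55/1145 = 0.048035
Exposure prevalence π = 2514/3659 = 0.68707; overall risk P(Y=1) = 0.098388.
Under exogeneity, PAF = [P(Y=1) − p₀]/P(Y=1).
PAF = (0.098388 − 0.048035) / 0.098388 ≈ 0.5118

PAF ≈ 0.512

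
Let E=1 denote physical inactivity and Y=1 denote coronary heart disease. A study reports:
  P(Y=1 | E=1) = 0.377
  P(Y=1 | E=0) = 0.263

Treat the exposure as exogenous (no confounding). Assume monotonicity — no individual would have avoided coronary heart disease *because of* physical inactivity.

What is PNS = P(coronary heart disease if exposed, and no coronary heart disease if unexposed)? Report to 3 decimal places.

PNS ≈ 0.114

Let p₁ = 0.377, p₀ = 0.263.
Under exogeneity and monotonicity, PNS = p₁ − p₀.
PNS = 0.377 − 0.263 = 0.114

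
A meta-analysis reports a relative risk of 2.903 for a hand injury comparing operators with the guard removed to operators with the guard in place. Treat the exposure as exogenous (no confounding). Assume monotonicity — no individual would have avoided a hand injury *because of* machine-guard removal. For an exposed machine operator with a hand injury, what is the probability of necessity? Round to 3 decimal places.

Under exogeneity and monotonicity, PN = (RR − 1) / RR = 1 − 1/RR.
PN = (2.903 − 1) / 2.903 = 1.903 / 2.903 ≈ 0.6555

PN ≈ 0.656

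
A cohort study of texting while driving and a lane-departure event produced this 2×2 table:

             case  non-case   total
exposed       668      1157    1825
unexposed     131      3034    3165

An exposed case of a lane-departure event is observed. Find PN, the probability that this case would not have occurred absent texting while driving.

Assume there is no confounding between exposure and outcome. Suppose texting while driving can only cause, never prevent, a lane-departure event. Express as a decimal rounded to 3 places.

PN ≈ 0.887

p₁ = P(outcome | exposed) = 668/1825 = 0.36603
p₀ = P(outcome | unexposed) = 131/3165 = 0.04139
Under exogeneity and monotonicity, PN = (p₁ − p₀)/p₁.
PN = (0.36603 − 0.04139) / 0.36603 ≈ 0.8869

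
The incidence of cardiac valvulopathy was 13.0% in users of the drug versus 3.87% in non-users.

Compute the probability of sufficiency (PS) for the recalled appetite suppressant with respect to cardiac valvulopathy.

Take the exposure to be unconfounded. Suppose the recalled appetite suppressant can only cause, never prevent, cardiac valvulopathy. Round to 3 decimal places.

PS ≈ 0.095

p₁ = 0.13, p₀ = 0.0387.
Under exogeneity and monotonicity, PS = (p₁ − p₀) / (1 − p₀).
PS = (0.13 − 0.0387) / (1 − 0.0387) = 0.0913 / 0.9613 ≈ 0.0950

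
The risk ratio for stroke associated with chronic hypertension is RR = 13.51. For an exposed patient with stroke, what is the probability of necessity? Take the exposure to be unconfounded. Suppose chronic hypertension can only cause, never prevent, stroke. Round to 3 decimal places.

Under exogeneity and monotonicity, PN = (RR − 1) / RR = 1 − 1/RR.
PN = (13.51 − 1) / 13.51 = 12.51 / 13.51 ≈ 0.9260

PN ≈ 0.926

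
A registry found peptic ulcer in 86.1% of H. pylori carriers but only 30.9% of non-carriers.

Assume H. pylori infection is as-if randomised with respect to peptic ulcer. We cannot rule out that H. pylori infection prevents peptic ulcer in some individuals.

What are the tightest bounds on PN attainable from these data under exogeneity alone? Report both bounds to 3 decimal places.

p₁ = 0.861, p₀ = 0.309.
Under exogeneity alone the bounds on PN are max{0,(p₁−p₀)/p₁} ≤ PN ≤ min{1,(1−p₀)/p₁}.
  lower = (p₁ − p₀)/p₁ = 0.552 / 0.861 ≈ 0.6411
  upper = min{1, (1 − p₀)/p₁} = 0.691 / 0.861 ≈ 0.8026

0.641 ≤ PN ≤ 0.803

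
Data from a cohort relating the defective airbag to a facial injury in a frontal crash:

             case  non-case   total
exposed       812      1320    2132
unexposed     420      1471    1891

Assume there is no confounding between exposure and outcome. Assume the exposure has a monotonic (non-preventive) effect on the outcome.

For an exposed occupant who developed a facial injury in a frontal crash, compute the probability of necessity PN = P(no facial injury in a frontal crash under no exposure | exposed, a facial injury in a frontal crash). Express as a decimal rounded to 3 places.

p₁ = P(outcome | exposed) = 812/2132 = 0.38086
p₀ = P(outcome | unexposed) = 420/1891 = 0.2221
Under exogeneity and monotonicity, PN = (p₁ − p₀)/p₁.
PN = (0.38086 − 0.2221) / 0.38086 ≈ 0.4168

PN ≈ 0.417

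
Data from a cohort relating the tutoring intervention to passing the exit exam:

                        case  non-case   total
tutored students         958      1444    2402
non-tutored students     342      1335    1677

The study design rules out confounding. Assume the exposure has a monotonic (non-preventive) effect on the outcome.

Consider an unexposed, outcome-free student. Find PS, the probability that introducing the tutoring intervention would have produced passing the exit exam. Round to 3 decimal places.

p₁ = P(outcome | exposed) = 958/2402 = 0.39883
p₀ = P(outcome | unexposed) = 342/1677 = 0.20394
Under exogeneity and monotonicity, PS = (p₁ − p₀) / (1 − p₀).
PS = (0.39883 − 0.20394) / (1 − 0.20394) = 0.1949 / 0.79606 ≈ 0.2448

PS ≈ 0.245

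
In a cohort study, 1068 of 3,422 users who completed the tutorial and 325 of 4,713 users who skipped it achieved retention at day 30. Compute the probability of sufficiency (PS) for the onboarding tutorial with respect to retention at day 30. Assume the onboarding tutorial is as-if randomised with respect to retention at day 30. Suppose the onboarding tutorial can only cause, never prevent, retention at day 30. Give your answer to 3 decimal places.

p₁ = P(outcome | exposed) = 1068/3422 = 0.3121
p₀ = P(outcome | unexposed) = 325/4713 = 0.068958
Under exogeneity and monotonicity, PS = (p₁ − p₀) / (1 − p₀).
PS = (0.3121 − 0.068958) / (1 − 0.068958) = 0.24314 / 0.93104 ≈ 0.2611

PS ≈ 0.261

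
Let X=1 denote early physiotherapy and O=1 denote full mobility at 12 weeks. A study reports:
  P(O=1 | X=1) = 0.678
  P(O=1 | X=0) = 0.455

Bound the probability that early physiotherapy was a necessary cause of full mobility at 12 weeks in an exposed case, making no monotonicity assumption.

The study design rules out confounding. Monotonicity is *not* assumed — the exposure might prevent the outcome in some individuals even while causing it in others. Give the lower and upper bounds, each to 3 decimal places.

0.329 ≤ PN ≤ 0.804

Let p₁ = 0.678, p₀ = 0.455.
Under exogeneity alone the bounds on PN are max{0,(p₁−p₀)/p₁} ≤ PN ≤ min{1,(1−p₀)/p₁}.
  lower = (p₁ − p₀)/p₁ = 0.223 / 0.678 ≈ 0.3289
  upper = min{1, (1 − p₀)/p₁} = 0.545 / 0.678 ≈ 0.8038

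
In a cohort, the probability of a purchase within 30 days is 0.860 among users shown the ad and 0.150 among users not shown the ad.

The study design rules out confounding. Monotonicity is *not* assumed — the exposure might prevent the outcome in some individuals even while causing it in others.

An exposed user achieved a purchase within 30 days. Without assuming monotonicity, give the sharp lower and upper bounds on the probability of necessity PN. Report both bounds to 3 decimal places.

0.826 ≤ PN ≤ 0.988

Let p₁ = 0.86, p₀ = 0.15.
Under exogeneity alone the bounds on PN are max{0,(p₁−p₀)/p₁} ≤ PN ≤ min{1,(1−p₀)/p₁}.
  lower = (p₁ − p₀)/p₁ = 0.71 / 0.86 ≈ 0.8256
  upper = min{1, (1 − p₀)/p₁} = 0.85 / 0.86 ≈ 0.9884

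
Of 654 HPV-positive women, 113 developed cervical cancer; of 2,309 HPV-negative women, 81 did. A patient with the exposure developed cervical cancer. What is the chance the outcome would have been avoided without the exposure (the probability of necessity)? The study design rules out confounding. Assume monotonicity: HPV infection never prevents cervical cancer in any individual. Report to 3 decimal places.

p₁ = P(outcome | exposed) = 113/654 = 0.17278
p₀ = P(outcome | unexposed) = 81/2309 = 0.03508
Under exogeneity and monotonicity, PN = (p₁ − p₀) / p₁.
PN = (0.17278 − 0.03508) / 0.17278 = 0.1377 / 0.17278 ≈ 0.7970

PN ≈ 0.797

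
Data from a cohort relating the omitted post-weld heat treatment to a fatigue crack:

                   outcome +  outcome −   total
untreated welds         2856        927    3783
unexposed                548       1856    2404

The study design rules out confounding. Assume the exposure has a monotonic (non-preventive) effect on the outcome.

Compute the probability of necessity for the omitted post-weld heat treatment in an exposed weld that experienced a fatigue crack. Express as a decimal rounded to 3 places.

p₁ = P(outcome | exposed) = 2856/3783 = 0.75496
p₀ = P(outcome | unexposed) = 548/2404 = 0.22795
Under exogeneity and monotonicity, PN = (p₁ − p₀) / p₁.
PN = (0.75496 − 0.22795) / 0.75496 = 0.527 / 0.75496 ≈ 0.6981

PN ≈ 0.698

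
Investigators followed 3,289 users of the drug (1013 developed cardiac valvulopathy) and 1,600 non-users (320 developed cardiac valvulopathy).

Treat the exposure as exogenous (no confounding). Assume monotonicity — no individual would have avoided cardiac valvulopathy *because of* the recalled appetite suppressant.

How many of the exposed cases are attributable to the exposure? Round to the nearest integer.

about 355 cases

p₁ = P(outcome | exposed) = 1013/3289 = 0.308
p₀ = P(outcome | unexposed) = 320/1600 = 0.2
PN = (p₁ − p₀)/p₁ = (0.308 − 0.2) / 0.308 ≈ 0.35064.
Attributable cases ≈ PN × (exposed cases) = 0.35064 × 1013 ≈ 355.20.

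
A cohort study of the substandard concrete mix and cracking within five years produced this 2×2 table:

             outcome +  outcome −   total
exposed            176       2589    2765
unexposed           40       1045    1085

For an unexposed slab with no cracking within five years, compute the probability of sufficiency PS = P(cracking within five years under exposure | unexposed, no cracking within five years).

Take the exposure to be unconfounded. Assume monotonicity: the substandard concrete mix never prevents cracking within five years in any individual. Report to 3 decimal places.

p₁ = P(outcome | exposed) = 176/2765 = 0.063653
p₀ = P(outcome | unexposed) = 40/1085 = 0.036866
Under exogeneity and monotonicity, PS = (p₁ − p₀)/(1 − p₀).
PS = (0.063653 − 0.036866) / 0.96313 ≈ 0.0278

PS ≈ 0.028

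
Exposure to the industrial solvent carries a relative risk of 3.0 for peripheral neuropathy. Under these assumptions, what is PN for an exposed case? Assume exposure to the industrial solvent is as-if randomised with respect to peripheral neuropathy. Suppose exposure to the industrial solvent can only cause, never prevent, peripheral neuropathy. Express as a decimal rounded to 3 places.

Under exogeneity and monotonicity, PN = (RR − 1) / RR = 1 − 1/RR.
PN = (3.0 − 1) / 3.0 = 2 / 3.0 ≈ 0.6667

PN ≈ 0.667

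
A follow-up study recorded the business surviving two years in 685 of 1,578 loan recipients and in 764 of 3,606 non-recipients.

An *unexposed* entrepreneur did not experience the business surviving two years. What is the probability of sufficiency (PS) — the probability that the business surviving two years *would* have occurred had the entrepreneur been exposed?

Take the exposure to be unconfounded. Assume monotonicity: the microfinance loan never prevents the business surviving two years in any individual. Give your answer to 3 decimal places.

p₁ = P(outcome | exposed) = 685/1578 = 0.43409
p₀ = P(outcome | unexposed) = 764/3606 = 0.21187
Under exogeneity and monotonicity, PS = (p₁ − p₀) / (1 − p₀).
PS = (0.43409 − 0.21187) / (1 − 0.21187) = 0.22222 / 0.78813 ≈ 0.2820

PS ≈ 0.282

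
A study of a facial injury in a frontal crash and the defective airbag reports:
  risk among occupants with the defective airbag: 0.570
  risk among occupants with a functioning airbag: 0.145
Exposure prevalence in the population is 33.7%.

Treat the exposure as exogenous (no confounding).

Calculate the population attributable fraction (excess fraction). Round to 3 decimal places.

Let p₁ = 0.57, p₀ = 0.145.
Overall risk P(Y=1) = π·p₁ + (1−π)·p₀ = 0.337×0.57 + 0.663×0.145 = 0.28822.
Under exogeneity, PAF = [P(Y=1) − p₀] / P(Y=1).
PAF = (0.28822 − 0.145) / 0.28822 ≈ 0.4969

PAF ≈ 0.497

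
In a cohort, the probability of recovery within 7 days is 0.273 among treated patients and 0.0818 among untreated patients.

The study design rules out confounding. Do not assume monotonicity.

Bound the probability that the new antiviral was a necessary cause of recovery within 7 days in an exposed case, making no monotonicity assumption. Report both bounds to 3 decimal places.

0.700 ≤ PN ≤ 1.000

Let p₁ = 0.273, p₀ = 0.0818.
Under exogeneity alone the bounds on PN are max{0,(p₁−p₀)/p₁} ≤ PN ≤ min{1,(1−p₀)/p₁}.
  lower = (p₁ − p₀)/p₁ = 0.1912 / 0.273 ≈ 0.7004
  upper = min{1, (1 − p₀)/p₁} = 0.9182 / 0.273 ≈ 3.3634 → capped at 1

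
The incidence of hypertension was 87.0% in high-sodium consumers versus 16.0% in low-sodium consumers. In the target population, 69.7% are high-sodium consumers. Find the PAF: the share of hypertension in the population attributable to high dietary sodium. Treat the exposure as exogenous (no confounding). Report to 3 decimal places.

PAF ≈ 0.756

p₁ = 0.87, p₀ = 0.16.
Overall risk P(Y=1) = π·p₁ + (1−π)·p₀ = 0.697×0.87 + 0.303×0.16 = 0.65487.
Under exogeneity, PAF = [P(Y=1) − p₀] / P(Y=1).
PAF = (0.65487 − 0.16) / 0.65487 ≈ 0.7557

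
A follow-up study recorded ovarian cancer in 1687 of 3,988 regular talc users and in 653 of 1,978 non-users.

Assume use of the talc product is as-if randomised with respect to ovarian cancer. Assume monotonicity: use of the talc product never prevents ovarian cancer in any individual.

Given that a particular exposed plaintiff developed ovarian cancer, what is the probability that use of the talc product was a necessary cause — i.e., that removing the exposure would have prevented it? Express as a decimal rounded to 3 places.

p₁ = P(outcome | exposed) = 1687/3988 = 0.42302
p₀ = P(outcome | unexposed) = 653/1978 = 0.33013
Under exogeneity and monotonicity, PN = (p₁ − p₀) / p₁.
PN = (0.42302 − 0.33013) / 0.42302 = 0.092888 / 0.42302 ≈ 0.2196

PN ≈ 0.220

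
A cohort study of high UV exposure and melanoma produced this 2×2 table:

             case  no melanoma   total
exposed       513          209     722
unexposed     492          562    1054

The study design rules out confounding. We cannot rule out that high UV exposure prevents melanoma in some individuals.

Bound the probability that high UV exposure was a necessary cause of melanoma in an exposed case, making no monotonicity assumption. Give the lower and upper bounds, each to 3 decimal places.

0.343 ≤ PN ≤ 0.750

p₁ = P(outcome | exposed) = 513/722 = 0.71053
p₀ = P(outcome | unexposed) = 492/1054 = 0.46679
Under exogeneity alone the bounds on PN are max{0,(p₁−p₀)/p₁} ≤ PN ≤ min{1,(1−p₀)/p₁}.
  lower = (p₁ − p₀)/p₁ = 0.24373 / 0.71053 ≈ 0.3430
  upper = min{1, (1 − p₀)/p₁} = 0.53321 / 0.71053 ≈ 0.7504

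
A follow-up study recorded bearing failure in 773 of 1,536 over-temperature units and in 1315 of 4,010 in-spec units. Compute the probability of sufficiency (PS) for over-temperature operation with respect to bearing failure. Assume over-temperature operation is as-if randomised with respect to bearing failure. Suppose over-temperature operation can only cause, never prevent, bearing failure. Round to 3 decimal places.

p₁ = P(outcome | exposed) = 773/1536 = 0.50326
p₀ = P(outcome | unexposed) = 1315/4010 = 0.32793
Under exogeneity and monotonicity, PS = (p₁ − p₀) / (1 − p₀).
PS = (0.50326 − 0.32793) / (1 − 0.32793) = 0.17533 / 0.67207 ≈ 0.2609

PS ≈ 0.261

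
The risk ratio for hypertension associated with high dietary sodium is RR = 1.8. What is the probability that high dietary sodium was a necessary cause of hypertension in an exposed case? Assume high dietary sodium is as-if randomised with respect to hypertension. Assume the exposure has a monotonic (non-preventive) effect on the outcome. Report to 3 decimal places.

Under exogeneity and monotonicity, PN = (RR − 1) / RR = 1 − 1/RR.
PN = (1.8 − 1) / 1.8 = 0.8 / 1.8 ≈ 0.4444

PN ≈ 0.444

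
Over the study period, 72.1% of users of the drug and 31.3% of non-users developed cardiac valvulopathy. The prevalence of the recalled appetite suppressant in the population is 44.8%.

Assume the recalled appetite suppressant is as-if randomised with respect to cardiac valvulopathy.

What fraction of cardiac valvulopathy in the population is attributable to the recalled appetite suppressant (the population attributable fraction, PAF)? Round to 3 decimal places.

p₁ = 0.721, p₀ = 0.313.
Overall risk P(Y=1) = π·p₁ + (1−π)·p₀ = 0.448×0.721 + 0.552×0.313 = 0.49578.
Under exogeneity, PAF = [P(Y=1) − p₀] / P(Y=1).
PAF = (0.49578 − 0.313) / 0.49578 ≈ 0.3687

PAF ≈ 0.369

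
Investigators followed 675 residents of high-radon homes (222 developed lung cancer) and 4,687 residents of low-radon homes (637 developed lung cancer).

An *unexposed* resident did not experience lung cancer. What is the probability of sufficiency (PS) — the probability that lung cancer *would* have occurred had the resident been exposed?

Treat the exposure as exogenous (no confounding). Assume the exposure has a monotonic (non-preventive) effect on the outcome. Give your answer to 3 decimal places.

PS ≈ 0.223

p₁ = P(outcome | exposed) = 222/675 = 0.32889
p₀ = P(outcome | unexposed) = 637/4687 = 0.13591
Under exogeneity and monotonicity, PS = (p₁ − p₀) / (1 − p₀).
PS = (0.32889 − 0.13591) / (1 − 0.13591) = 0.19298 / 0.86409 ≈ 0.2233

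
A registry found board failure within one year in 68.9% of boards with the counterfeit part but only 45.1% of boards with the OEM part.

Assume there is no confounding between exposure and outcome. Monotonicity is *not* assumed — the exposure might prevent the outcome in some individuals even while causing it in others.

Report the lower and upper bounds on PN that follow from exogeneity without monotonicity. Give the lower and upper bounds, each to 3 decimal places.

0.345 ≤ PN ≤ 0.797

p₁ = 0.689, p₀ = 0.451.
Under exogeneity alone the bounds on PN are max{0,(p₁−p₀)/p₁} ≤ PN ≤ min{1,(1−p₀)/p₁}.
  lower = (p₁ − p₀)/p₁ = 0.238 / 0.689 ≈ 0.3454
  upper = min{1, (1 − p₀)/p₁} = 0.549 / 0.689 ≈ 0.7968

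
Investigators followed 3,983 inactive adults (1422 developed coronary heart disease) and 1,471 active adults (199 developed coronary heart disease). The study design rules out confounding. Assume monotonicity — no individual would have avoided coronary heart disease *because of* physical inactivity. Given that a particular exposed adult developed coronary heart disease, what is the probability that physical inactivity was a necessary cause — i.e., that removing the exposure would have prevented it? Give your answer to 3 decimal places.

PN ≈ 0.621

p₁ = P(outcome | exposed) = 1422/3983 = 0.35702
p₀ = P(outcome | unexposed) = 199/1471 = 0.13528
Under exogeneity and monotonicity, PN = (p₁ − p₀) / p₁.
PN = (0.35702 − 0.13528) / 0.35702 = 0.22174 / 0.35702 ≈ 0.6211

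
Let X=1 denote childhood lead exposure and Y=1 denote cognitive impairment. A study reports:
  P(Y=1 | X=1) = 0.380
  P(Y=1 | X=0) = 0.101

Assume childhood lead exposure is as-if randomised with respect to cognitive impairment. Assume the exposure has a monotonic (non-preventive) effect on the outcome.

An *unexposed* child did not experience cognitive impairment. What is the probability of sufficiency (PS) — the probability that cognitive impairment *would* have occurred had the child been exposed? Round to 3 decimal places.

Let p₁ = 0.38, p₀ = 0.101.
Under exogeneity and monotonicity, PS = (p₁ − p₀) / (1 − p₀).
PS = (0.38 − 0.101) / (1 − 0.101) = 0.279 / 0.899 ≈ 0.3103

PS ≈ 0.310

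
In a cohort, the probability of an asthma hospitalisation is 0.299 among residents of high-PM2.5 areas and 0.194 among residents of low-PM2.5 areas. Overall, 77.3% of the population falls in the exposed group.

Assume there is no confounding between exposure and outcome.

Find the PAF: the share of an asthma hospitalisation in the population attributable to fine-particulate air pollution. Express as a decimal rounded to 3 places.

PAF ≈ 0.295

Let p₁ = 0.299, p₀ = 0.194.
Overall risk P(Y=1) = π·p₁ + (1−π)·p₀ = 0.773×0.299 + 0.227×0.194 = 0.27516.
Under exogeneity, PAF = [P(Y=1) − p₀] / P(Y=1).
PAF = (0.27516 − 0.194) / 0.27516 ≈ 0.2950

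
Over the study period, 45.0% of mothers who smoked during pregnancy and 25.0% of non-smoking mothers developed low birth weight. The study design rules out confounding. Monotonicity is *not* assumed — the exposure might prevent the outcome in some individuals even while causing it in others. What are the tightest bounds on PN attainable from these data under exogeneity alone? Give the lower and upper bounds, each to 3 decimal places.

p₁ = 0.45, p₀ = 0.25.
Under exogeneity alone the bounds on PN are max{0,(p₁−p₀)/p₁} ≤ PN ≤ min{1,(1−p₀)/p₁}.
  lower = (p₁ − p₀)/p₁ = 0.2 / 0.45 ≈ 0.4444
  upper = min{1, (1 − p₀)/p₁} = 0.75 / 0.45 ≈ 1.6667 → capped at 1

0.444 ≤ PN ≤ 1.000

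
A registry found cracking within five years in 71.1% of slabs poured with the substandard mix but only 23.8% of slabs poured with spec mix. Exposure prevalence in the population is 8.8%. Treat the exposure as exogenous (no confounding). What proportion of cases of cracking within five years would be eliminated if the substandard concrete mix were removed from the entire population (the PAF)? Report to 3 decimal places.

PAF ≈ 0.149

p₁ = 0.711, p₀ = 0.238.
Overall risk P(Y=1) = π·p₁ + (1−π)·p₀ = 0.088×0.711 + 0.912×0.238 = 0.27962.
Under exogeneity, PAF = [P(Y=1) − p₀] / P(Y=1).
PAF = (0.27962 − 0.238) / 0.27962 ≈ 0.1489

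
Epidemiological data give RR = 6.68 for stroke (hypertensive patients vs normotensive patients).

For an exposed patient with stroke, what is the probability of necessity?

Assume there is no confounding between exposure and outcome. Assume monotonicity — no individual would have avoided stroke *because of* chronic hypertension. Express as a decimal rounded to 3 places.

PN ≈ 0.850

Under exogeneity and monotonicity, PN = (RR − 1) / RR = 1 − 1/RR.
PN = (6.68 − 1) / 6.68 = 5.68 / 6.68 ≈ 0.8503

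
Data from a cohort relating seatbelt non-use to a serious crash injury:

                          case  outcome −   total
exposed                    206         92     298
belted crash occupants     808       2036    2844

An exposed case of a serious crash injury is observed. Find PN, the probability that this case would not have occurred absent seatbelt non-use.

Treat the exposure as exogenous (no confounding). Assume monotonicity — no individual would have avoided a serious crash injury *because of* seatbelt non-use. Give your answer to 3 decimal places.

PN ≈ 0.589

p₁ = P(outcome | exposed) = 206/298 = 0.69128
p₀ = P(outcome | unexposed) = 808/2844 = 0.28411
Under exogeneity and monotonicity, PN = (p₁ − p₀) / p₁.
PN = (0.69128 − 0.28411) / 0.69128 = 0.40717 / 0.69128 ≈ 0.5890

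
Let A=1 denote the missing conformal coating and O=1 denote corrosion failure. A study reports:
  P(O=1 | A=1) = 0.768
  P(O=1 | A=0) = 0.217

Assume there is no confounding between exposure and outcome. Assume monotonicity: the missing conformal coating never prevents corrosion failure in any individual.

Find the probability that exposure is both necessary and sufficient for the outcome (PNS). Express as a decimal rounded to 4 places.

PNS ≈ 0.5510

Let p₁ = 0.768, p₀ = 0.217.
Under exogeneity and monotonicity, PNS = p₁ − p₀.
PNS = 0.768 − 0.217 = 0.551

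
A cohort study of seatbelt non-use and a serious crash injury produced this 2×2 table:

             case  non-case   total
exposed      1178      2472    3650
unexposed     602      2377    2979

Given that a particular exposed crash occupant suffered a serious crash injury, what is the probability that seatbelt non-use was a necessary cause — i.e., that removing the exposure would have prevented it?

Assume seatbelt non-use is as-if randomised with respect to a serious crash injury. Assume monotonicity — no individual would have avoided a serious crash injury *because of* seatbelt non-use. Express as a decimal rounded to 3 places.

PN ≈ 0.374

p₁ = P(outcome | exposed) = 1178/3650 = 0.32274
p₀ = P(outcome | unexposed) = 602/2979 = 0.20208
Under exogeneity and monotonicity, PN = (p₁ − p₀)/p₁.
PN = (0.32274 − 0.20208) / 0.32274 ≈ 0.3739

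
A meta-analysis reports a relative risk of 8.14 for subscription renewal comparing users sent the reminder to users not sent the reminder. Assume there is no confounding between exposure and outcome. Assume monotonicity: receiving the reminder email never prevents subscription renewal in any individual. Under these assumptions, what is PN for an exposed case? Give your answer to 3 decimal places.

Under exogeneity and monotonicity, PN = (RR − 1) / RR = 1 − 1/RR.
PN = (8.14 − 1) / 8.14 = 7.14 / 8.14 ≈ 0.8771

PN ≈ 0.877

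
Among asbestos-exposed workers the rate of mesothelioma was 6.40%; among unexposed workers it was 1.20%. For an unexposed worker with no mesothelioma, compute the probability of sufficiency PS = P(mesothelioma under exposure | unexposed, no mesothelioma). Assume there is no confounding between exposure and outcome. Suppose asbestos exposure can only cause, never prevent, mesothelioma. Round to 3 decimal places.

PS ≈ 0.053

p₁ = 0.064, p₀ = 0.012.
Under exogeneity and monotonicity, PS = (p₁ − p₀) / (1 − p₀).
PS = (0.064 − 0.012) / (1 − 0.012) = 0.052 / 0.988 ≈ 0.0526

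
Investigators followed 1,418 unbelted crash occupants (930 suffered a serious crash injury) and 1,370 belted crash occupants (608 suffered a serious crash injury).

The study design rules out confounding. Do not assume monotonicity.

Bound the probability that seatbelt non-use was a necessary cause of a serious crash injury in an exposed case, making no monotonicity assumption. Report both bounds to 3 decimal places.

0.323 ≤ PN ≤ 0.848

p₁ = P(outcome | exposed) = 930/1418 = 0.65585
p₀ = P(outcome | unexposed) = 608/1370 = 0.4438
Under exogeneity alone the bounds on PN are max{0,(p₁−p₀)/p₁} ≤ PN ≤ min{1,(1−p₀)/p₁}.
  lower = (p₁ − p₀)/p₁ = 0.21206 / 0.65585 ≈ 0.3233
  upper = min{1, (1 − p₀)/p₁} = 0.5562 / 0.65585 ≈ 0.8481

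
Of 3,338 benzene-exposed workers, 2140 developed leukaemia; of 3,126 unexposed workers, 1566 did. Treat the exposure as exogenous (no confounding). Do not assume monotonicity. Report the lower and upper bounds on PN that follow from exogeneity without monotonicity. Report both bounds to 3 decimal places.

p₁ = P(outcome | exposed) = 2140/3338 = 0.6411
p₀ = P(outcome | unexposed) = 1566/3126 = 0.50096
Under exogeneity alone the bounds on PN are max{0,(p₁−p₀)/p₁} ≤ PN ≤ min{1,(1−p₀)/p₁}.
  lower = (p₁ − p₀)/p₁ = 0.14014 / 0.6411 ≈ 0.2186
  upper = min{1, (1 − p₀)/p₁} = 0.49904 / 0.6411 ≈ 0.7784

0.219 ≤ PN ≤ 0.778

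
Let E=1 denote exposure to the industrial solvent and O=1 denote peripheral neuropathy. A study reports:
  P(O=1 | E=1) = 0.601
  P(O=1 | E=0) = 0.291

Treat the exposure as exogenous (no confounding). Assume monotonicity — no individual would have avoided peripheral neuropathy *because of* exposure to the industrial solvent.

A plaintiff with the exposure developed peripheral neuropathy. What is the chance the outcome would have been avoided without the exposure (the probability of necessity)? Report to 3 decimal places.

Let p₁ = 0.601, p₀ = 0.291.
Under exogeneity and monotonicity, PN = (p₁ − p₀) / p₁.
PN = (0.601 − 0.291) / 0.601 = 0.31 / 0.601 ≈ 0.5158

PN ≈ 0.516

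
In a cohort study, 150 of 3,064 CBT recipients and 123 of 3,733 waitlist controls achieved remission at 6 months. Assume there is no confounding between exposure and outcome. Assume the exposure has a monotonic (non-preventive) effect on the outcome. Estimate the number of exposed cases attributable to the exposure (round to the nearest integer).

about 49 cases

p₁ = P(outcome | exposed) = 150/3064 = 0.048956
p₀ = P(outcome | unexposed) = 123/3733 = 0.032949
PN = (p₁ − p₀)/p₁ = (0.048956 − 0.032949) / 0.048956 ≈ 0.32695.
Attributable cases ≈ PN × (exposed cases) = 0.32695 × 150 ≈ 49.04.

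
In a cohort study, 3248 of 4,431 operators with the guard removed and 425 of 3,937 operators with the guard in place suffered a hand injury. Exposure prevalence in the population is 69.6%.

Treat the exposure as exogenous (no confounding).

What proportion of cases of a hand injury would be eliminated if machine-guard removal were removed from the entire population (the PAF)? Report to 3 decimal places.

p₁ = P(outcome | exposed) = 3248/4431 = 0.73302
p₀ = P(outcome | unexposed) = 425/3937 = 0.10795
Overall risk P(Y=1) = π·p₁ + (1−π)·p₀ = 0.696×0.73302 + 0.304×0.10795 = 0.543.
Under exogeneity, PAF = [P(Y=1) − p₀] / P(Y=1).
PAF = (0.543 − 0.10795) / 0.543 ≈ 0.8012

PAF ≈ 0.801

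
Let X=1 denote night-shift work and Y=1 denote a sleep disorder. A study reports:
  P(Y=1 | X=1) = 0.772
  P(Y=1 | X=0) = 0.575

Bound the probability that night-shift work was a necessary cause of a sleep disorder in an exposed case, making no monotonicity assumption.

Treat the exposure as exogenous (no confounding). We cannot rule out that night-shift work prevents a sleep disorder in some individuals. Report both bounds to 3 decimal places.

Let p₁ = 0.772, p₀ = 0.575.
Under exogeneity alone the bounds on PN are max{0,(p₁−p₀)/p₁} ≤ PN ≤ min{1,(1−p₀)/p₁}.
  lower = (p₁ − p₀)/p₁ = 0.197 / 0.772 ≈ 0.2552
  upper = min{1, (1 − p₀)/p₁} = 0.425 / 0.772 ≈ 0.5505

0.255 ≤ PN ≤ 0.551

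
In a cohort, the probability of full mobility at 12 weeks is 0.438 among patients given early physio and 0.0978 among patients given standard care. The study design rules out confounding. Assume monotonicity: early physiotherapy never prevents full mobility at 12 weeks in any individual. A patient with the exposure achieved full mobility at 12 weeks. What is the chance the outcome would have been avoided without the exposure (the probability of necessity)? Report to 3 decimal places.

Let p₁ = 0.438, p₀ = 0.0978.
Under exogeneity and monotonicity, PN = (p₁ − p₀) / p₁.
PN = (0.438 − 0.0978) / 0.438 = 0.3402 / 0.438 ≈ 0.7767

PN ≈ 0.777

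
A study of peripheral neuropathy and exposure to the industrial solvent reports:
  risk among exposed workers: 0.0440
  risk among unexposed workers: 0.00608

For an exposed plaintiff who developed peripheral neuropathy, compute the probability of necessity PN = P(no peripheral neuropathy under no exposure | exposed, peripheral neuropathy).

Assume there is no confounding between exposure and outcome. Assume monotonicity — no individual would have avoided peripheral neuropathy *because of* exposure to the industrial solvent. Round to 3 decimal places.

Let p₁ = 0.044, p₀ = 0.00608.
Under exogeneity and monotonicity, PN = (p₁ − p₀) / p₁.
PN = (0.044 − 0.00608) / 0.044 = 0.03792 / 0.044 ≈ 0.8618

PN ≈ 0.862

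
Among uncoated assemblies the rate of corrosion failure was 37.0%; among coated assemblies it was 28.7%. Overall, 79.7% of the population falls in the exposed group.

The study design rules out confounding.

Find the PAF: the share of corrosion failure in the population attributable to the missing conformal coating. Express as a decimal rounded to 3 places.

PAF ≈ 0.187

p₁ = 0.37, p₀ = 0.287.
Overall risk P(Y=1) = π·p₁ + (1−π)·p₀ = 0.797×0.37 + 0.203×0.287 = 0.35315.
Under exogeneity, PAF = [P(Y=1) − p₀] / P(Y=1).
PAF = (0.35315 − 0.287) / 0.35315 ≈ 0.1873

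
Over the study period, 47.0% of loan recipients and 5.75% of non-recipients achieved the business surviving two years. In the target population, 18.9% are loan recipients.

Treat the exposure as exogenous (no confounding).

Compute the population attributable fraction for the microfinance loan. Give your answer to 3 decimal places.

PAF ≈ 0.576

p₁ = 0.47, p₀ = 0.0575.
Overall risk P(Y=1) = π·p₁ + (1−π)·p₀ = 0.189×0.47 + 0.811×0.0575 = 0.13546.
Under exogeneity, PAF = [P(Y=1) − p₀] / P(Y=1).
PAF = (0.13546 − 0.0575) / 0.13546 ≈ 0.5755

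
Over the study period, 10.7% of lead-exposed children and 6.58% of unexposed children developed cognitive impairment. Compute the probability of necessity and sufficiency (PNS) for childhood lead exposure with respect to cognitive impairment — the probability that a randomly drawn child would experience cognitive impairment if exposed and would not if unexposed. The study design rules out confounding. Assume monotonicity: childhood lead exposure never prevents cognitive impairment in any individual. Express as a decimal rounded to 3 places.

PNS ≈ 0.041

p₁ = 0.107, p₀ = 0.0658.
Under exogeneity and monotonicity, PNS = p₁ − p₀.
PNS = 0.107 − 0.0658 = 0.0412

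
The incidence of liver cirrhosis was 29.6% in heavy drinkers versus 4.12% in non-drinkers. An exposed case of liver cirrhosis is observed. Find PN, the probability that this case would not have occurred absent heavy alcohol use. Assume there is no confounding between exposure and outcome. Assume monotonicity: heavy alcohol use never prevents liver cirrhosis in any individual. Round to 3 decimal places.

PN ≈ 0.861

p₁ = 0.296, p₀ = 0.0412.
Under exogeneity and monotonicity, PN = (p₁ − p₀) / p₁.
PN = (0.296 − 0.0412) / 0.296 = 0.2548 / 0.296 ≈ 0.8608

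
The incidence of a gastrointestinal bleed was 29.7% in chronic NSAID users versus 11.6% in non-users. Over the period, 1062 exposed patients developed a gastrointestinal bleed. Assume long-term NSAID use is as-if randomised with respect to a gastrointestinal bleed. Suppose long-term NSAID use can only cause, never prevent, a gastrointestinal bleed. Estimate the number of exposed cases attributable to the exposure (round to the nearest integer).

about 647 cases

p₁ = 0.297, p₀ = 0.116.
PN = (p₁ − p₀)/p₁ = (0.297 − 0.116) / 0.297 ≈ 0.60943.
Attributable cases ≈ PN × (exposed cases) = 0.60943 × 1062 ≈ 647.21.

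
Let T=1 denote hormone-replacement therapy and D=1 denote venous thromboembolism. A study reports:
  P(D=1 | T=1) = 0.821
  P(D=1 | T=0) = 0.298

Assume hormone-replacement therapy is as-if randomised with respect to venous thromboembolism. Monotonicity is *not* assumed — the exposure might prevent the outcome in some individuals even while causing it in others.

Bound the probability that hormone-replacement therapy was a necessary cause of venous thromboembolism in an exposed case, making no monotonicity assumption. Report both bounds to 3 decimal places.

0.637 ≤ PN ≤ 0.855

Let p₁ = 0.821, p₀ = 0.298.
Under exogeneity alone the bounds on PN are max{0,(p₁−p₀)/p₁} ≤ PN ≤ min{1,(1−p₀)/p₁}.
  lower = (p₁ − p₀)/p₁ = 0.523 / 0.821 ≈ 0.6370
  upper = min{1, (1 − p₀)/p₁} = 0.702 / 0.821 ≈ 0.8551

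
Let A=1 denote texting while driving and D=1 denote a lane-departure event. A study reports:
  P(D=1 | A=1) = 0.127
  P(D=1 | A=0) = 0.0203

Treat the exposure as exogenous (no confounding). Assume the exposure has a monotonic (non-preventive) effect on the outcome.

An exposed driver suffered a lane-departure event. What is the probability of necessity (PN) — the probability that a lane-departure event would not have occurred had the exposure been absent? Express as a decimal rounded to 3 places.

Let p₁ = 0.127, p₀ = 0.0203.
Under exogeneity and monotonicity, PN = (p₁ − p₀) / p₁.
PN = (0.127 − 0.0203) / 0.127 = 0.1067 / 0.127 ≈ 0.8402

PN ≈ 0.840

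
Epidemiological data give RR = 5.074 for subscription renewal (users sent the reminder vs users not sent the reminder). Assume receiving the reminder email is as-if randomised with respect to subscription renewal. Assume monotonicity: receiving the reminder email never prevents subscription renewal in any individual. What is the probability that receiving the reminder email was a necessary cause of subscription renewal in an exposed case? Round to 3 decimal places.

Under exogeneity and monotonicity, PN = (RR − 1) / RR = 1 − 1/RR.
PN = (5.074 − 1) / 5.074 = 4.074 / 5.074 ≈ 0.8029

PN ≈ 0.803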